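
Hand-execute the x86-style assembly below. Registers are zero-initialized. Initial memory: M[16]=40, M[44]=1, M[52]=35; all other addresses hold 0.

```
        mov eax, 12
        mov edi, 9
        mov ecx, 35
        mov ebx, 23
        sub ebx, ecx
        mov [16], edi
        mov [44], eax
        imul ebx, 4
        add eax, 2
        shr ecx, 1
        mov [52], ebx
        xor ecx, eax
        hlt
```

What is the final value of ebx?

-48

mov eax, 12 → eax=12
mov edi, 9 → edi=9
mov ecx, 35 → ecx=35
mov ebx, 23 → ebx=23
sub ebx, ecx → ebx=23-35=-12
mov [16], edi → M[16]=9
mov [44], eax → M[44]=12
imul ebx, 4 → ebx=(-12)*4=-48
add eax, 2 → eax=12+2=14
shr ecx, 1 → ecx=35>>1=17
mov [52], ebx → M[52]=-48
xor ecx, eax → ecx=17^14=31
halt.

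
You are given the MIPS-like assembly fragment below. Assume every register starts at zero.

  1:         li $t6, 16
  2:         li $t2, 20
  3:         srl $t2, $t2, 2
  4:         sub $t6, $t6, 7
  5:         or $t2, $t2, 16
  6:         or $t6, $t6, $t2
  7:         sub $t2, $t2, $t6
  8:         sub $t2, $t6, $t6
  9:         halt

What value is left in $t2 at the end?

0

after li $t6, 16: $t6=16
after li $t2, 20: $t2=20
after srl $t2, $t2, 2: $t2=20>>2=5
after sub $t6, $t6, 7: $t6=16-7=9
after or $t2, $t2, 16: $t2=5|16=21
after or $t6, $t6, $t2: $t6=9|21=29
after sub $t2, $t2, $t6: $t2=21-29=-8
after sub $t2, $t6, $t6: $t2=29-29=0
halt.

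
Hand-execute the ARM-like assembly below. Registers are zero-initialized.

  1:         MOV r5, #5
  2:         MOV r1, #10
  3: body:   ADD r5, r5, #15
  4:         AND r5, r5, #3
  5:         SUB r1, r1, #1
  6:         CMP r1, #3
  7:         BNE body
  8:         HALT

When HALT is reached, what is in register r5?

after MOV r5, #5: r5=5
after MOV r1, #10: r1=10
after ADD r5, r5, #15: r5=5+15=20
after AND r5, r5, #3: r5=20&3=0
after SUB r1, r1, #1: r1=10-1=9
CMP r1, #3  (cmp 9,3)
BNE body: taken
after ADD r5, r5, #15: r5=0+15=15
after AND r5, r5, #3: r5=15&3=3
after SUB r1, r1, #1: r1=9-1=8
CMP r1, #3  (cmp 8,3)
BNE body: taken
after ADD r5, r5, #15: r5=3+15=18
after AND r5, r5, #3: r5=18&3=2
after SUB r1, r1, #1: r1=8-1=7
CMP r1, #3  (cmp 7,3)
BNE body: taken
after ADD r5, r5, #15: r5=2+15=17
after AND r5, r5, #3: r5=17&3=1
after SUB r1, r1, #1: r1=7-1=6
CMP r1, #3  (cmp 6,3)
BNE body: taken
after ADD r5, r5, #15: r5=1+15=16
after AND r5, r5, #3: r5=16&3=0
after SUB r1, r1, #1: r1=6-1=5
CMP r1, #3  (cmp 5,3)
BNE body: taken
after ADD r5, r5, #15: r5=0+15=15
after AND r5, r5, #3: r5=15&3=3
after SUB r1, r1, #1: r1=5-1=4
CMP r1, #3  (cmp 4,3)
BNE body: taken
after ADD r5, r5, #15: r5=3+15=18
after AND r5, r5, #3: r5=18&3=2
after SUB r1, r1, #1: r1=4-1=3
CMP r1, #3  (cmp 3,3)
BNE body: not taken
halt.

2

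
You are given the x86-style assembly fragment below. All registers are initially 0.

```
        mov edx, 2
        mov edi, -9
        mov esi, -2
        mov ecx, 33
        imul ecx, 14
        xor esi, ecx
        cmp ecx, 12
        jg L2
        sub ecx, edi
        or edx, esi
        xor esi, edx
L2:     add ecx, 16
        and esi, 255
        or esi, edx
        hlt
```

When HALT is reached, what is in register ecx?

after mov edx, 2: edx=2
after mov edi, -9: edi=-9
after mov esi, -2: esi=-2
after mov ecx, 33: ecx=33
after imul ecx, 14: ecx=33*14=462
after xor esi, ecx: esi=(-2)^462=-464
cmp ecx, 12  (cmp 462,12)
jg L2: taken
after add ecx, 16: ecx=462+16=478
after and esi, 255: esi=(-464)&255=48
after or esi, edx: esi=48|2=50
halt.

478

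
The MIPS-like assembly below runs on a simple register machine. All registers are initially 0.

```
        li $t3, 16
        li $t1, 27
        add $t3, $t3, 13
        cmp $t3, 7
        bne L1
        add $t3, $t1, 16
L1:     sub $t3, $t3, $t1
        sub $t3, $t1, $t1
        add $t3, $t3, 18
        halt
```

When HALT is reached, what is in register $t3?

18

after li $t3, 16: $t3=16
after li $t1, 27: $t1=27
after add $t3, $t3, 13: $t3=16+13=29
cmp $t3, 7  (cmp 29,7)
bne L1: taken
after sub $t3, $t3, $t1: $t3=29-27=2
after sub $t3, $t1, $t1: $t3=27-27=0
after add $t3, $t3, 18: $t3=0+18=18
halt.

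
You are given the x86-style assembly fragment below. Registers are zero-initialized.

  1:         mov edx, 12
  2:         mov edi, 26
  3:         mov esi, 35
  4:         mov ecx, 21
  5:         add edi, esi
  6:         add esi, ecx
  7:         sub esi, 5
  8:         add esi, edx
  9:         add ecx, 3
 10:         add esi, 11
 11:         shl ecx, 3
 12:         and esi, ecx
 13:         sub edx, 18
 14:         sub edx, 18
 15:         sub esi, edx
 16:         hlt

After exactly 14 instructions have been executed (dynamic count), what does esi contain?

64

mov edx, 12 → edx=12
mov edi, 26 → edi=26
mov esi, 35 → esi=35
mov ecx, 21 → ecx=21
add edi, esi → edi=26+35=61
add esi, ecx → esi=35+21=56
sub esi, 5 → esi=56-5=51
add esi, edx → esi=51+12=63
add ecx, 3 → ecx=21+3=24
add esi, 11 → esi=63+11=74
shl ecx, 3 → ecx=24<<3=192
and esi, ecx → esi=74&192=64
sub edx, 18 → edx=12-18=-6
sub edx, 18 → edx=(-6)-18=-24
After step 14: esi = 64.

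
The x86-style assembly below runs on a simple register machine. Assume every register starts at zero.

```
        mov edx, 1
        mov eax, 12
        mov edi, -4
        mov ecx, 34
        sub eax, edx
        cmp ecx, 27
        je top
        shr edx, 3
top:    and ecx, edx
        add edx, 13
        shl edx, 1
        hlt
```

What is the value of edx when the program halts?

26

mov edx, 1 → edx=1
mov eax, 12 → eax=12
mov edi, -4 → edi=-4
mov ecx, 34 → ecx=34
sub eax, edx → eax=12-1=11
cmp ecx, 27  (cmp 34,27)
je top: not taken
shr edx, 3 → edx=1>>3=0
and ecx, edx → ecx=34&0=0
add edx, 13 → edx=0+13=13
shl edx, 1 → edx=13<<1=26
halt.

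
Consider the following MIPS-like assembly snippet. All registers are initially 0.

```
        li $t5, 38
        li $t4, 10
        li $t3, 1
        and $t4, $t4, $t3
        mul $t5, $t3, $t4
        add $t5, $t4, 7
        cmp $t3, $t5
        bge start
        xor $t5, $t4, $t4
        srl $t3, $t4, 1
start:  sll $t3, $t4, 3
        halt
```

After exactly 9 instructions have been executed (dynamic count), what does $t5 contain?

0

$t5=38
$t4=10
$t3=1
$t4=10&1=0
$t5=1*0=0
$t5=0+7=7
cmp $t3, $t5  (cmp 1,7)
bge start: not taken
$t5=0^0=0
After step 9: $t5 = 0.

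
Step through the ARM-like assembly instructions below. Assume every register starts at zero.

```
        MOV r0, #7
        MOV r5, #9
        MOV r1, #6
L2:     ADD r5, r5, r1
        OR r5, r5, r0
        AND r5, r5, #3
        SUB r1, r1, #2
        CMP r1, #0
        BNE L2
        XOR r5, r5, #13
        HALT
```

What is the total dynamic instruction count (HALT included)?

23

r0=7
r5=9
r1=6
r5=9+6=15
r5=15|7=15
r5=15&3=3
r1=6-2=4
CMP r1, #0  (cmp 4,0)
BNE L2: taken
r5=3+4=7
r5=7|7=7
r5=7&3=3
r1=4-2=2
CMP r1, #0  (cmp 2,0)
BNE L2: taken
r5=3+2=5
r5=5|7=7
r5=7&3=3
r1=2-2=0
CMP r1, #0  (cmp 0,0)
BNE L2: not taken
r5=3^13=14
halt.
Total executed instructions: 23.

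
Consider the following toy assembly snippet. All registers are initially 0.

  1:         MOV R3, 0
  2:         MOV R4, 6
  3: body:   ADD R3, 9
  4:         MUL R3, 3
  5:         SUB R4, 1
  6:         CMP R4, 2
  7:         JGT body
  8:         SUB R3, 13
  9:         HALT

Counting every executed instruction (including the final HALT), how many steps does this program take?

R3=0
R4=6
R3=0+9=9
R3=9*3=27
R4=6-1=5
CMP R4, 2  (cmp 5,2)
JGT body: taken
R3=27+9=36
R3=36*3=108
R4=5-1=4
CMP R4, 2  (cmp 4,2)
JGT body: taken
R3=108+9=117
R3=117*3=351
R4=4-1=3
CMP R4, 2  (cmp 3,2)
JGT body: taken
R3=351+9=360
R3=360*3=1080
R4=3-1=2
CMP R4, 2  (cmp 2,2)
JGT body: not taken
R3=1080-13=1067
halt.
Total executed instructions: 24.

24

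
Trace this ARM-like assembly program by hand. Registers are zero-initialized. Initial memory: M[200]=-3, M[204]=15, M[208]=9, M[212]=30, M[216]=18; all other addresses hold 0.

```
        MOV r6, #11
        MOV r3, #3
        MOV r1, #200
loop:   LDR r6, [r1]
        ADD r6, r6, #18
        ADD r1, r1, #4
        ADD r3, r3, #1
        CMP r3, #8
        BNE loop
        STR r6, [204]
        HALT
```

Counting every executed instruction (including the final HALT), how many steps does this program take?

r6=11
r3=3
r1=200
r6=M[200]=-3
r6=(-3)+18=15
r1=200+4=204
r3=3+1=4
CMP r3, #8  (cmp 4,8)
BNE loop: taken
r6=M[204]=15
r6=15+18=33
r1=204+4=208
r3=4+1=5
CMP r3, #8  (cmp 5,8)
BNE loop: taken
r6=M[208]=9
r6=9+18=27
r1=208+4=212
r3=5+1=6
CMP r3, #8  (cmp 6,8)
BNE loop: taken
r6=M[212]=30
r6=30+18=48
r1=212+4=216
r3=6+1=7
CMP r3, #8  (cmp 7,8)
BNE loop: taken
r6=M[216]=18
r6=18+18=36
r1=216+4=220
r3=7+1=8
CMP r3, #8  (cmp 8,8)
BNE loop: not taken
STR r6, [204] → M[204]=36
halt.
Total executed instructions: 35.

35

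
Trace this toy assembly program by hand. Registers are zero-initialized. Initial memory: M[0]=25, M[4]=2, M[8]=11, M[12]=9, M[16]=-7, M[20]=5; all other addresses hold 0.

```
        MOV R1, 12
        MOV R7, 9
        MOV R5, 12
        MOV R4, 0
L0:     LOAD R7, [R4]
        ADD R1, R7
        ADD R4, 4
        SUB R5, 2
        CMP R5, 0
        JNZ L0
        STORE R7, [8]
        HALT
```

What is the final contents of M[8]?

MOV R1, 12 → R1=12
MOV R7, 9 → R7=9
MOV R5, 12 → R5=12
MOV R4, 0 → R4=0
LOAD R7, [R4] → R7=M[0]=25
ADD R1, R7 → R1=12+25=37
ADD R4, 4 → R4=0+4=4
SUB R5, 2 → R5=12-2=10
CMP R5, 0  (cmp 10,0)
JNZ L0: taken
LOAD R7, [R4] → R7=M[4]=2
ADD R1, R7 → R1=37+2=39
ADD R4, 4 → R4=4+4=8
SUB R5, 2 → R5=10-2=8
CMP R5, 0  (cmp 8,0)
JNZ L0: taken
LOAD R7, [R4] → R7=M[8]=11
ADD R1, R7 → R1=39+11=50
ADD R4, 4 → R4=8+4=12
SUB R5, 2 → R5=8-2=6
CMP R5, 0  (cmp 6,0)
JNZ L0: taken
LOAD R7, [R4] → R7=M[12]=9
ADD R1, R7 → R1=50+9=59
ADD R4, 4 → R4=12+4=16
SUB R5, 2 → R5=6-2=4
CMP R5, 0  (cmp 4,0)
JNZ L0: taken
LOAD R7, [R4] → R7=M[16]=-7
ADD R1, R7 → R1=59+(-7)=52
ADD R4, 4 → R4=16+4=20
SUB R5, 2 → R5=4-2=2
CMP R5, 0  (cmp 2,0)
JNZ L0: taken
LOAD R7, [R4] → R7=M[20]=5
ADD R1, R7 → R1=52+5=57
ADD R4, 4 → R4=20+4=24
SUB R5, 2 → R5=2-2=0
CMP R5, 0  (cmp 0,0)
JNZ L0: not taken
STORE R7, [8] → M[8]=5
halt.

5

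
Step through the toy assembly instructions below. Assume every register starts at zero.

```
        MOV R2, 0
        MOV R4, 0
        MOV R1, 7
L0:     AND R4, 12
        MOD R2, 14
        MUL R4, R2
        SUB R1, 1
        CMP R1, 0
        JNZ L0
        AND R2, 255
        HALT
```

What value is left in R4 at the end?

MOV R2, 0 → R2=0
MOV R4, 0 → R4=0
MOV R1, 7 → R1=7
AND R4, 12 → R4=0&12=0
MOD R2, 14 → R2=0%14=0
MUL R4, R2 → R4=0*0=0
SUB R1, 1 → R1=7-1=6
CMP R1, 0  (cmp 6,0)
JNZ L0: taken
AND R4, 12 → R4=0&12=0
MOD R2, 14 → R2=0%14=0
MUL R4, R2 → R4=0*0=0
SUB R1, 1 → R1=6-1=5
CMP R1, 0  (cmp 5,0)
JNZ L0: taken
AND R4, 12 → R4=0&12=0
MOD R2, 14 → R2=0%14=0
MUL R4, R2 → R4=0*0=0
SUB R1, 1 → R1=5-1=4
CMP R1, 0  (cmp 4,0)
JNZ L0: taken
AND R4, 12 → R4=0&12=0
MOD R2, 14 → R2=0%14=0
MUL R4, R2 → R4=0*0=0
SUB R1, 1 → R1=4-1=3
CMP R1, 0  (cmp 3,0)
JNZ L0: taken
AND R4, 12 → R4=0&12=0
MOD R2, 14 → R2=0%14=0
MUL R4, R2 → R4=0*0=0
SUB R1, 1 → R1=3-1=2
CMP R1, 0  (cmp 2,0)
JNZ L0: taken
AND R4, 12 → R4=0&12=0
MOD R2, 14 → R2=0%14=0
MUL R4, R2 → R4=0*0=0
SUB R1, 1 → R1=2-1=1
CMP R1, 0  (cmp 1,0)
JNZ L0: taken
AND R4, 12 → R4=0&12=0
MOD R2, 14 → R2=0%14=0
MUL R4, R2 → R4=0*0=0
SUB R1, 1 → R1=1-1=0
CMP R1, 0  (cmp 0,0)
JNZ L0: not taken
AND R2, 255 → R2=0&255=0
halt.

0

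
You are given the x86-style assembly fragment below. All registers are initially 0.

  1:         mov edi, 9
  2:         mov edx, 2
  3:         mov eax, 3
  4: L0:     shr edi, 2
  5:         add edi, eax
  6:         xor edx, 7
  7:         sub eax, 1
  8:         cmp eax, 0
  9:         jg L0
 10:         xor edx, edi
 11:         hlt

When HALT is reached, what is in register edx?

after mov edi, 9: edi=9
after mov edx, 2: edx=2
after mov eax, 3: eax=3
after shr edi, 2: edi=9>>2=2
after add edi, eax: edi=2+3=5
after xor edx, 7: edx=2^7=5
after sub eax, 1: eax=3-1=2
cmp eax, 0  (cmp 2,0)
jg L0: taken
after shr edi, 2: edi=5>>2=1
after add edi, eax: edi=1+2=3
after xor edx, 7: edx=5^7=2
after sub eax, 1: eax=2-1=1
cmp eax, 0  (cmp 1,0)
jg L0: taken
after shr edi, 2: edi=3>>2=0
after add edi, eax: edi=0+1=1
after xor edx, 7: edx=2^7=5
after sub eax, 1: eax=1-1=0
cmp eax, 0  (cmp 0,0)
jg L0: not taken
after xor edx, edi: edx=5^1=4
halt.

4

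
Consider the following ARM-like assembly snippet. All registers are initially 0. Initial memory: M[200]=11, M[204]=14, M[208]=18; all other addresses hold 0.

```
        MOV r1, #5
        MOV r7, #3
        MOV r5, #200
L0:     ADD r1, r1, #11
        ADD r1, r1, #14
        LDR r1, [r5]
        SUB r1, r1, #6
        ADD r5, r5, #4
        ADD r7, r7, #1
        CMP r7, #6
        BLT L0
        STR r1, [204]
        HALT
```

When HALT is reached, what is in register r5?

r1=5
r7=3
r5=200
r1=5+11=16
r1=16+14=30
r1=M[200]=11
r1=11-6=5
r5=200+4=204
r7=3+1=4
CMP r7, #6  (cmp 4,6)
BLT L0: taken
r1=5+11=16
r1=16+14=30
r1=M[204]=14
r1=14-6=8
r5=204+4=208
r7=4+1=5
CMP r7, #6  (cmp 5,6)
BLT L0: taken
r1=8+11=19
r1=19+14=33
r1=M[208]=18
r1=18-6=12
r5=208+4=212
r7=5+1=6
CMP r7, #6  (cmp 6,6)
BLT L0: not taken
STR r1, [204] → M[204]=12
halt.

212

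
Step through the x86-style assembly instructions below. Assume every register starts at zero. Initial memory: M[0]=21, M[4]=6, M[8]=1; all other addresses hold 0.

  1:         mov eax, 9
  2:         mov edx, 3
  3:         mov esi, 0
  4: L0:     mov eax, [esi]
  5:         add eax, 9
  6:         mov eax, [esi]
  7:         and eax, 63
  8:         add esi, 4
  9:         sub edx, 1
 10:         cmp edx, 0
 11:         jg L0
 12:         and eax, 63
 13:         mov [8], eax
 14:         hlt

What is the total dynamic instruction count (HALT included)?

eax=9
edx=3
esi=0
eax=M[0]=21
eax=21+9=30
eax=M[0]=21
eax=21&63=21
esi=0+4=4
edx=3-1=2
cmp edx, 0  (cmp 2,0)
jg L0: taken
eax=M[4]=6
eax=6+9=15
eax=M[4]=6
eax=6&63=6
esi=4+4=8
edx=2-1=1
cmp edx, 0  (cmp 1,0)
jg L0: taken
eax=M[8]=1
eax=1+9=10
eax=M[8]=1
eax=1&63=1
esi=8+4=12
edx=1-1=0
cmp edx, 0  (cmp 0,0)
jg L0: not taken
eax=1&63=1
mov [8], eax → M[8]=1
halt.
Total executed instructions: 30.

30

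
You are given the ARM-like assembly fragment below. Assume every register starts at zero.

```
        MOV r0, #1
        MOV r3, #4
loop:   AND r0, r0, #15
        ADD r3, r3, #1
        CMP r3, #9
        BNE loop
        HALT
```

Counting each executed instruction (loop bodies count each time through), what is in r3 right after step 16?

MOV r0, #1 → r0=1
MOV r3, #4 → r3=4
AND r0, r0, #15 → r0=1&15=1
ADD r3, r3, #1 → r3=4+1=5
CMP r3, #9  (cmp 5,9)
BNE loop: taken
AND r0, r0, #15 → r0=1&15=1
ADD r3, r3, #1 → r3=5+1=6
CMP r3, #9  (cmp 6,9)
BNE loop: taken
AND r0, r0, #15 → r0=1&15=1
ADD r3, r3, #1 → r3=6+1=7
CMP r3, #9  (cmp 7,9)
BNE loop: taken
AND r0, r0, #15 → r0=1&15=1
ADD r3, r3, #1 → r3=7+1=8
After step 16: r3 = 8.

8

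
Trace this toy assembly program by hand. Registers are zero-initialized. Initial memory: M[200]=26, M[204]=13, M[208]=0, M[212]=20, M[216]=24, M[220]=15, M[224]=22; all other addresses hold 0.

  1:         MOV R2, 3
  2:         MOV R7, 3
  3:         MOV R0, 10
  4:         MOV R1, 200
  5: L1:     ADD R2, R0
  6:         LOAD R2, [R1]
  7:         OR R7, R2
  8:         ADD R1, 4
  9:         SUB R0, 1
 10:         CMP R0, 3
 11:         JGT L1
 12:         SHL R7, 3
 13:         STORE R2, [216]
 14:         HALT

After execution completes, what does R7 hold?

248

MOV R2, 3 → R2=3
MOV R7, 3 → R7=3
MOV R0, 10 → R0=10
MOV R1, 200 → R1=200
ADD R2, R0 → R2=3+10=13
LOAD R2, [R1] → R2=M[200]=26
OR R7, R2 → R7=3|26=27
ADD R1, 4 → R1=200+4=204
SUB R0, 1 → R0=10-1=9
CMP R0, 3  (cmp 9,3)
JGT L1: taken
ADD R2, R0 → R2=26+9=35
LOAD R2, [R1] → R2=M[204]=13
OR R7, R2 → R7=27|13=31
ADD R1, 4 → R1=204+4=208
SUB R0, 1 → R0=9-1=8
CMP R0, 3  (cmp 8,3)
JGT L1: taken
ADD R2, R0 → R2=13+8=21
LOAD R2, [R1] → R2=M[208]=0
OR R7, R2 → R7=31|0=31
ADD R1, 4 → R1=208+4=212
SUB R0, 1 → R0=8-1=7
CMP R0, 3  (cmp 7,3)
JGT L1: taken
ADD R2, R0 → R2=0+7=7
LOAD R2, [R1] → R2=M[212]=20
OR R7, R2 → R7=31|20=31
ADD R1, 4 → R1=212+4=216
SUB R0, 1 → R0=7-1=6
CMP R0, 3  (cmp 6,3)
JGT L1: taken
ADD R2, R0 → R2=20+6=26
LOAD R2, [R1] → R2=M[216]=24
OR R7, R2 → R7=31|24=31
ADD R1, 4 → R1=216+4=220
SUB R0, 1 → R0=6-1=5
CMP R0, 3  (cmp 5,3)
JGT L1: taken
ADD R2, R0 → R2=24+5=29
LOAD R2, [R1] → R2=M[220]=15
OR R7, R2 → R7=31|15=31
ADD R1, 4 → R1=220+4=224
SUB R0, 1 → R0=5-1=4
CMP R0, 3  (cmp 4,3)
JGT L1: taken
ADD R2, R0 → R2=15+4=19
LOAD R2, [R1] → R2=M[224]=22
OR R7, R2 → R7=31|22=31
ADD R1, 4 → R1=224+4=228
SUB R0, 1 → R0=4-1=3
CMP R0, 3  (cmp 3,3)
JGT L1: not taken
SHL R7, 3 → R7=31<<3=248
STORE R2, [216] → M[216]=22
halt.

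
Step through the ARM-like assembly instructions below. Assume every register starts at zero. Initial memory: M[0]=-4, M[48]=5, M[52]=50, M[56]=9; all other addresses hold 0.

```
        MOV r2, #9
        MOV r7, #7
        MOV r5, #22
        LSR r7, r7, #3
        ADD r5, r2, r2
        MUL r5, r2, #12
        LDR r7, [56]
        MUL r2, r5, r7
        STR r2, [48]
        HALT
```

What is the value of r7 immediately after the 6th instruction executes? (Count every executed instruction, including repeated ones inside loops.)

r2=9
r7=7
r5=22
r7=7>>3=0
r5=9+9=18
r5=9*12=108
After step 6: r7 = 0.

0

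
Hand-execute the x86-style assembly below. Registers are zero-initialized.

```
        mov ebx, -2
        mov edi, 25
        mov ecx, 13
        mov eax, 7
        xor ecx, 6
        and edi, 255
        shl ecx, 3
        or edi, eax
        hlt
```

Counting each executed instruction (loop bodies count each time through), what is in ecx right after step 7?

ebx=-2
edi=25
ecx=13
eax=7
ecx=13^6=11
edi=25&255=25
ecx=11<<3=88
After step 7: ecx = 88.

88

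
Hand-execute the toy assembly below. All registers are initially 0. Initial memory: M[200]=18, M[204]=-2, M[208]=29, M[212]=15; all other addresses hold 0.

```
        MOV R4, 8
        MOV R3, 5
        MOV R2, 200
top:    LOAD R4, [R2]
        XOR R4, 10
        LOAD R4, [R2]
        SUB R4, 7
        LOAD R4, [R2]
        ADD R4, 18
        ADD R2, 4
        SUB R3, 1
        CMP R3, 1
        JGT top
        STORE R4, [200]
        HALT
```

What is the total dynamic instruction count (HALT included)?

45

after MOV R4, 8: R4=8
after MOV R3, 5: R3=5
after MOV R2, 200: R2=200
after LOAD R4, [R2]: R4=M[200]=18
after XOR R4, 10: R4=18^10=24
after LOAD R4, [R2]: R4=M[200]=18
after SUB R4, 7: R4=18-7=11
after LOAD R4, [R2]: R4=M[200]=18
after ADD R4, 18: R4=18+18=36
after ADD R2, 4: R2=200+4=204
after SUB R3, 1: R3=5-1=4
CMP R3, 1  (cmp 4,1)
JGT top: taken
after LOAD R4, [R2]: R4=M[204]=-2
after XOR R4, 10: R4=(-2)^10=-12
after LOAD R4, [R2]: R4=M[204]=-2
after SUB R4, 7: R4=(-2)-7=-9
after LOAD R4, [R2]: R4=M[204]=-2
after ADD R4, 18: R4=(-2)+18=16
after ADD R2, 4: R2=204+4=208
after SUB R3, 1: R3=4-1=3
CMP R3, 1  (cmp 3,1)
JGT top: taken
after LOAD R4, [R2]: R4=M[208]=29
after XOR R4, 10: R4=29^10=23
after LOAD R4, [R2]: R4=M[208]=29
after SUB R4, 7: R4=29-7=22
after LOAD R4, [R2]: R4=M[208]=29
after ADD R4, 18: R4=29+18=47
after ADD R2, 4: R2=208+4=212
after SUB R3, 1: R3=3-1=2
CMP R3, 1  (cmp 2,1)
JGT top: taken
after LOAD R4, [R2]: R4=M[212]=15
after XOR R4, 10: R4=15^10=5
after LOAD R4, [R2]: R4=M[212]=15
after SUB R4, 7: R4=15-7=8
after LOAD R4, [R2]: R4=M[212]=15
after ADD R4, 18: R4=15+18=33
after ADD R2, 4: R2=212+4=216
after SUB R3, 1: R3=2-1=1
CMP R3, 1  (cmp 1,1)
JGT top: not taken
STORE R4, [200] → M[200]=33
halt.
Total executed instructions: 45.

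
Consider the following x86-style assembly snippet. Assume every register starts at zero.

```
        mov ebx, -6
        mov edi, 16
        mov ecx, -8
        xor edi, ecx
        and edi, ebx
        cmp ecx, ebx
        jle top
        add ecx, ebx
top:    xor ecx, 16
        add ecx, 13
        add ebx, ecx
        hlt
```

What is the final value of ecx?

-11

mov ebx, -6 → ebx=-6
mov edi, 16 → edi=16
mov ecx, -8 → ecx=-8
xor edi, ecx → edi=16^(-8)=-24
and edi, ebx → edi=(-24)&(-6)=-24
cmp ecx, ebx  (cmp -8,-6)
jle top: taken
xor ecx, 16 → ecx=(-8)^16=-24
add ecx, 13 → ecx=(-24)+13=-11
add ebx, ecx → ebx=(-6)+(-11)=-17
halt.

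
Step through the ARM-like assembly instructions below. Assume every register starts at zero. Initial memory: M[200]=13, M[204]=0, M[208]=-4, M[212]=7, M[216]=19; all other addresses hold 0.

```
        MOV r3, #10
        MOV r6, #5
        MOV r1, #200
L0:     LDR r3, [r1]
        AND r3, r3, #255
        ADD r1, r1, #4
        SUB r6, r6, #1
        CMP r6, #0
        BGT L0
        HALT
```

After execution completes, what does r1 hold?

r3=10
r6=5
r1=200
r3=M[200]=13
r3=13&255=13
r1=200+4=204
r6=5-1=4
CMP r6, #0  (cmp 4,0)
BGT L0: taken
r3=M[204]=0
r3=0&255=0
r1=204+4=208
r6=4-1=3
CMP r6, #0  (cmp 3,0)
BGT L0: taken
r3=M[208]=-4
r3=(-4)&255=252
r1=208+4=212
r6=3-1=2
CMP r6, #0  (cmp 2,0)
BGT L0: taken
r3=M[212]=7
r3=7&255=7
r1=212+4=216
r6=2-1=1
CMP r6, #0  (cmp 1,0)
BGT L0: taken
r3=M[216]=19
r3=19&255=19
r1=216+4=220
r6=1-1=0
CMP r6, #0  (cmp 0,0)
BGT L0: not taken
halt.

220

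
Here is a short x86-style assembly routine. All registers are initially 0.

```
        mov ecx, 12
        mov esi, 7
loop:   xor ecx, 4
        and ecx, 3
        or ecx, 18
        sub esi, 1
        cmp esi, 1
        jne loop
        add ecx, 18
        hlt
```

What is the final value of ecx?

36

mov ecx, 12 → ecx=12
mov esi, 7 → esi=7
xor ecx, 4 → ecx=12^4=8
and ecx, 3 → ecx=8&3=0
or ecx, 18 → ecx=0|18=18
sub esi, 1 → esi=7-1=6
cmp esi, 1  (cmp 6,1)
jne loop: taken
xor ecx, 4 → ecx=18^4=22
and ecx, 3 → ecx=22&3=2
or ecx, 18 → ecx=2|18=18
sub esi, 1 → esi=6-1=5
cmp esi, 1  (cmp 5,1)
jne loop: taken
xor ecx, 4 → ecx=18^4=22
and ecx, 3 → ecx=22&3=2
or ecx, 18 → ecx=2|18=18
sub esi, 1 → esi=5-1=4
cmp esi, 1  (cmp 4,1)
jne loop: taken
xor ecx, 4 → ecx=18^4=22
and ecx, 3 → ecx=22&3=2
or ecx, 18 → ecx=2|18=18
sub esi, 1 → esi=4-1=3
cmp esi, 1  (cmp 3,1)
jne loop: taken
xor ecx, 4 → ecx=18^4=22
and ecx, 3 → ecx=22&3=2
or ecx, 18 → ecx=2|18=18
sub esi, 1 → esi=3-1=2
cmp esi, 1  (cmp 2,1)
jne loop: taken
xor ecx, 4 → ecx=18^4=22
and ecx, 3 → ecx=22&3=2
or ecx, 18 → ecx=2|18=18
sub esi, 1 → esi=2-1=1
cmp esi, 1  (cmp 1,1)
jne loop: not taken
add ecx, 18 → ecx=18+18=36
halt.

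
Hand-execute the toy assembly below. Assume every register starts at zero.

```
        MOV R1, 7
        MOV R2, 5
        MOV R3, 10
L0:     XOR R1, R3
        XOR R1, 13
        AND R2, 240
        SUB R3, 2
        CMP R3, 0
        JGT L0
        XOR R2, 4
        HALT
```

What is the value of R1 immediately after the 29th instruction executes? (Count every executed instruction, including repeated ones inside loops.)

8

MOV R1, 7 → R1=7
MOV R2, 5 → R2=5
MOV R3, 10 → R3=10
XOR R1, R3 → R1=7^10=13
XOR R1, 13 → R1=13^13=0
AND R2, 240 → R2=5&240=0
SUB R3, 2 → R3=10-2=8
CMP R3, 0  (cmp 8,0)
JGT L0: taken
XOR R1, R3 → R1=0^8=8
XOR R1, 13 → R1=8^13=5
AND R2, 240 → R2=0&240=0
SUB R3, 2 → R3=8-2=6
CMP R3, 0  (cmp 6,0)
JGT L0: taken
XOR R1, R3 → R1=5^6=3
XOR R1, 13 → R1=3^13=14
AND R2, 240 → R2=0&240=0
SUB R3, 2 → R3=6-2=4
CMP R3, 0  (cmp 4,0)
JGT L0: taken
XOR R1, R3 → R1=14^4=10
XOR R1, 13 → R1=10^13=7
AND R2, 240 → R2=0&240=0
SUB R3, 2 → R3=4-2=2
CMP R3, 0  (cmp 2,0)
JGT L0: taken
XOR R1, R3 → R1=7^2=5
XOR R1, 13 → R1=5^13=8
After step 29: R1 = 8.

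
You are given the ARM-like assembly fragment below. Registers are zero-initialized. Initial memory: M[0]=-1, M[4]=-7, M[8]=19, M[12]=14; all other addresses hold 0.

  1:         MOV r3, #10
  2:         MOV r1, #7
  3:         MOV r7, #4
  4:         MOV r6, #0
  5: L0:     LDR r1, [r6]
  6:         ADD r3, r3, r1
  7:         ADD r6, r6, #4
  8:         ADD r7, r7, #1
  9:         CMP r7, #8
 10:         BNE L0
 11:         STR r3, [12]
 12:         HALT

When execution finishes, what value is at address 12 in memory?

35

MOV r3, #10 → r3=10
MOV r1, #7 → r1=7
MOV r7, #4 → r7=4
MOV r6, #0 → r6=0
LDR r1, [r6] → r1=M[0]=-1
ADD r3, r3, r1 → r3=10+(-1)=9
ADD r6, r6, #4 → r6=0+4=4
ADD r7, r7, #1 → r7=4+1=5
CMP r7, #8  (cmp 5,8)
BNE L0: taken
LDR r1, [r6] → r1=M[4]=-7
ADD r3, r3, r1 → r3=9+(-7)=2
ADD r6, r6, #4 → r6=4+4=8
ADD r7, r7, #1 → r7=5+1=6
CMP r7, #8  (cmp 6,8)
BNE L0: taken
LDR r1, [r6] → r1=M[8]=19
ADD r3, r3, r1 → r3=2+19=21
ADD r6, r6, #4 → r6=8+4=12
ADD r7, r7, #1 → r7=6+1=7
CMP r7, #8  (cmp 7,8)
BNE L0: taken
LDR r1, [r6] → r1=M[12]=14
ADD r3, r3, r1 → r3=21+14=35
ADD r6, r6, #4 → r6=12+4=16
ADD r7, r7, #1 → r7=7+1=8
CMP r7, #8  (cmp 8,8)
BNE L0: not taken
STR r3, [12] → M[12]=35
halt.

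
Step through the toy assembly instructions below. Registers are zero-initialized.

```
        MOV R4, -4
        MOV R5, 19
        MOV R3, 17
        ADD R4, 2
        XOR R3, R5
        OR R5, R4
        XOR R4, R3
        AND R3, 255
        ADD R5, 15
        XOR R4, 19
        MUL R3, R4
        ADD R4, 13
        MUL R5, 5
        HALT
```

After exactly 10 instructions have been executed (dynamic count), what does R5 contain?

14

MOV R4, -4 → R4=-4
MOV R5, 19 → R5=19
MOV R3, 17 → R3=17
ADD R4, 2 → R4=(-4)+2=-2
XOR R3, R5 → R3=17^19=2
OR R5, R4 → R5=19|(-2)=-1
XOR R4, R3 → R4=(-2)^2=-4
AND R3, 255 → R3=2&255=2
ADD R5, 15 → R5=(-1)+15=14
XOR R4, 19 → R4=(-4)^19=-17
After step 10: R5 = 14.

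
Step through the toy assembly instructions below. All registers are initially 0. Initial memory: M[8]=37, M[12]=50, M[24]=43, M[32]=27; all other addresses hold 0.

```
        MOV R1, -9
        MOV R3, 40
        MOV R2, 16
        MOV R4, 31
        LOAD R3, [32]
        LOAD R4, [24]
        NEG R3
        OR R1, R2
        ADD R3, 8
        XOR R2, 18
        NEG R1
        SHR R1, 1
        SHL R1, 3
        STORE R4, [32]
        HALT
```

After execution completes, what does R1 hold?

MOV R1, -9 → R1=-9
MOV R3, 40 → R3=40
MOV R2, 16 → R2=16
MOV R4, 31 → R4=31
LOAD R3, [32] → R3=M[32]=27
LOAD R4, [24] → R4=M[24]=43
NEG R3 → R3=-(27)=-27
OR R1, R2 → R1=(-9)|16=-9
ADD R3, 8 → R3=(-27)+8=-19
XOR R2, 18 → R2=16^18=2
NEG R1 → R1=-(-9)=9
SHR R1, 1 → R1=9>>1=4
SHL R1, 3 → R1=4<<3=32
STORE R4, [32] → M[32]=43
halt.

32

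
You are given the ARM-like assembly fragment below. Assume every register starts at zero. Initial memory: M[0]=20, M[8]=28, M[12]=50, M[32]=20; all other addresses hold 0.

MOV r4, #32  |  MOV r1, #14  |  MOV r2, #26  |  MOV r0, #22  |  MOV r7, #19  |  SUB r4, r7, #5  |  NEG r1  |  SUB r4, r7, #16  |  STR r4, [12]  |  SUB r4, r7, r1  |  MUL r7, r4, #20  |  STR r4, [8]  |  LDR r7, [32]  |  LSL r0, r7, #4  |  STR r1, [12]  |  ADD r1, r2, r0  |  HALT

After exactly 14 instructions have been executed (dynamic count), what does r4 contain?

r4=32
r1=14
r2=26
r0=22
r7=19
r4=19-5=14
r1=-(14)=-14
r4=19-16=3
STR r4, [12] → M[12]=3
r4=19-(-14)=33
r7=33*20=660
STR r4, [8] → M[8]=33
r7=M[32]=20
r0=20<<4=320
After step 14: r4 = 33.

33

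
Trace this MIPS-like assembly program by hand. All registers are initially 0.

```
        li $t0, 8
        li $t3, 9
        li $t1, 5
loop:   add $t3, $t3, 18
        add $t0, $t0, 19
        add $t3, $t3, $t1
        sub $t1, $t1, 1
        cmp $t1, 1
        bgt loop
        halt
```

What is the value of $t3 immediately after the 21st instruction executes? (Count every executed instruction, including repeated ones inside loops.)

75

after li $t0, 8: $t0=8
after li $t3, 9: $t3=9
after li $t1, 5: $t1=5
after add $t3, $t3, 18: $t3=9+18=27
after add $t0, $t0, 19: $t0=8+19=27
after add $t3, $t3, $t1: $t3=27+5=32
after sub $t1, $t1, 1: $t1=5-1=4
cmp $t1, 1  (cmp 4,1)
bgt loop: taken
after add $t3, $t3, 18: $t3=32+18=50
after add $t0, $t0, 19: $t0=27+19=46
after add $t3, $t3, $t1: $t3=50+4=54
after sub $t1, $t1, 1: $t1=4-1=3
cmp $t1, 1  (cmp 3,1)
bgt loop: taken
after add $t3, $t3, 18: $t3=54+18=72
after add $t0, $t0, 19: $t0=46+19=65
after add $t3, $t3, $t1: $t3=72+3=75
after sub $t1, $t1, 1: $t1=3-1=2
cmp $t1, 1  (cmp 2,1)
bgt loop: taken
After step 21: $t3 = 75.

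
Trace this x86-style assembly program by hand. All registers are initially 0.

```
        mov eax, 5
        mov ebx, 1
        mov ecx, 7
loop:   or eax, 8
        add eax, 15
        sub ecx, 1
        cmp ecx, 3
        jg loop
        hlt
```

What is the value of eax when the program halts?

after mov eax, 5: eax=5
after mov ebx, 1: ebx=1
after mov ecx, 7: ecx=7
after or eax, 8: eax=5|8=13
after add eax, 15: eax=13+15=28
after sub ecx, 1: ecx=7-1=6
cmp ecx, 3  (cmp 6,3)
jg loop: taken
after or eax, 8: eax=28|8=28
after add eax, 15: eax=28+15=43
after sub ecx, 1: ecx=6-1=5
cmp ecx, 3  (cmp 5,3)
jg loop: taken
after or eax, 8: eax=43|8=43
after add eax, 15: eax=43+15=58
after sub ecx, 1: ecx=5-1=4
cmp ecx, 3  (cmp 4,3)
jg loop: taken
after or eax, 8: eax=58|8=58
after add eax, 15: eax=58+15=73
after sub ecx, 1: ecx=4-1=3
cmp ecx, 3  (cmp 3,3)
jg loop: not taken
halt.

73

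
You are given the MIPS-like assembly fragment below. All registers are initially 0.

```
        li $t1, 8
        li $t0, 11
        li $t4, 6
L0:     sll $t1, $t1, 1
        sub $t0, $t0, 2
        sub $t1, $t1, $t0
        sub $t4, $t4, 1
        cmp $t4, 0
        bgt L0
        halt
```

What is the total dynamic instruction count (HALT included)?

40

$t1=8
$t0=11
$t4=6
$t1=8<<1=16
$t0=11-2=9
$t1=16-9=7
$t4=6-1=5
cmp $t4, 0  (cmp 5,0)
bgt L0: taken
$t1=7<<1=14
$t0=9-2=7
$t1=14-7=7
$t4=5-1=4
cmp $t4, 0  (cmp 4,0)
bgt L0: taken
$t1=7<<1=14
$t0=7-2=5
$t1=14-5=9
$t4=4-1=3
cmp $t4, 0  (cmp 3,0)
bgt L0: taken
$t1=9<<1=18
$t0=5-2=3
$t1=18-3=15
$t4=3-1=2
cmp $t4, 0  (cmp 2,0)
bgt L0: taken
$t1=15<<1=30
$t0=3-2=1
$t1=30-1=29
$t4=2-1=1
cmp $t4, 0  (cmp 1,0)
bgt L0: taken
$t1=29<<1=58
$t0=1-2=-1
$t1=58-(-1)=59
$t4=1-1=0
cmp $t4, 0  (cmp 0,0)
bgt L0: not taken
halt.
Total executed instructions: 40.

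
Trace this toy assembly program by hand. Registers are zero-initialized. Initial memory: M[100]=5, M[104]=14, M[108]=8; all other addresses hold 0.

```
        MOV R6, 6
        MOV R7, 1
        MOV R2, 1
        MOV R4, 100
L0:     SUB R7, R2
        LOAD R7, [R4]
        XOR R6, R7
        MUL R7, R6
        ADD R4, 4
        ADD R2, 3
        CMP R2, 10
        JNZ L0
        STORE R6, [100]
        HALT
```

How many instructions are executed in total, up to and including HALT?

MOV R6, 6 → R6=6
MOV R7, 1 → R7=1
MOV R2, 1 → R2=1
MOV R4, 100 → R4=100
SUB R7, R2 → R7=1-1=0
LOAD R7, [R4] → R7=M[100]=5
XOR R6, R7 → R6=6^5=3
MUL R7, R6 → R7=5*3=15
ADD R4, 4 → R4=100+4=104
ADD R2, 3 → R2=1+3=4
CMP R2, 10  (cmp 4,10)
JNZ L0: taken
SUB R7, R2 → R7=15-4=11
LOAD R7, [R4] → R7=M[104]=14
XOR R6, R7 → R6=3^14=13
MUL R7, R6 → R7=14*13=182
ADD R4, 4 → R4=104+4=108
ADD R2, 3 → R2=4+3=7
CMP R2, 10  (cmp 7,10)
JNZ L0: taken
SUB R7, R2 → R7=182-7=175
LOAD R7, [R4] → R7=M[108]=8
XOR R6, R7 → R6=13^8=5
MUL R7, R6 → R7=8*5=40
ADD R4, 4 → R4=108+4=112
ADD R2, 3 → R2=7+3=10
CMP R2, 10  (cmp 10,10)
JNZ L0: not taken
STORE R6, [100] → M[100]=5
halt.
Total executed instructions: 30.

30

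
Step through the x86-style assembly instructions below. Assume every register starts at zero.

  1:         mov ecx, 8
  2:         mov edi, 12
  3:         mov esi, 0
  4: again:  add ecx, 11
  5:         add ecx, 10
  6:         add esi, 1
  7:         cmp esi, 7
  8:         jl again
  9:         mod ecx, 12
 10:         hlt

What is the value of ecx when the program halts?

11

mov ecx, 8 → ecx=8
mov edi, 12 → edi=12
mov esi, 0 → esi=0
add ecx, 11 → ecx=8+11=19
add ecx, 10 → ecx=19+10=29
add esi, 1 → esi=0+1=1
cmp esi, 7  (cmp 1,7)
jl again: taken
add ecx, 11 → ecx=29+11=40
add ecx, 10 → ecx=40+10=50
add esi, 1 → esi=1+1=2
cmp esi, 7  (cmp 2,7)
jl again: taken
add ecx, 11 → ecx=50+11=61
add ecx, 10 → ecx=61+10=71
add esi, 1 → esi=2+1=3
cmp esi, 7  (cmp 3,7)
jl again: taken
add ecx, 11 → ecx=71+11=82
add ecx, 10 → ecx=82+10=92
add esi, 1 → esi=3+1=4
cmp esi, 7  (cmp 4,7)
jl again: taken
add ecx, 11 → ecx=92+11=103
add ecx, 10 → ecx=103+10=113
add esi, 1 → esi=4+1=5
cmp esi, 7  (cmp 5,7)
jl again: taken
add ecx, 11 → ecx=113+11=124
add ecx, 10 → ecx=124+10=134
add esi, 1 → esi=5+1=6
cmp esi, 7  (cmp 6,7)
jl again: taken
add ecx, 11 → ecx=134+11=145
add ecx, 10 → ecx=145+10=155
add esi, 1 → esi=6+1=7
cmp esi, 7  (cmp 7,7)
jl again: not taken
mod ecx, 12 → ecx=155%12=11
halt.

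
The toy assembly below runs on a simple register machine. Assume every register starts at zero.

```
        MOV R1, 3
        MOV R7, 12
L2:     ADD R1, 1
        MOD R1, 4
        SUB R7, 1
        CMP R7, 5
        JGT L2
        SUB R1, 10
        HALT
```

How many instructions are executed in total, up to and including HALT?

R1=3
R7=12
R1=3+1=4
R1=4%4=0
R7=12-1=11
CMP R7, 5  (cmp 11,5)
JGT L2: taken
R1=0+1=1
R1=1%4=1
R7=11-1=10
CMP R7, 5  (cmp 10,5)
JGT L2: taken
R1=1+1=2
R1=2%4=2
R7=10-1=9
CMP R7, 5  (cmp 9,5)
JGT L2: taken
R1=2+1=3
R1=3%4=3
R7=9-1=8
CMP R7, 5  (cmp 8,5)
JGT L2: taken
R1=3+1=4
R1=4%4=0
R7=8-1=7
CMP R7, 5  (cmp 7,5)
JGT L2: taken
R1=0+1=1
R1=1%4=1
R7=7-1=6
CMP R7, 5  (cmp 6,5)
JGT L2: taken
R1=1+1=2
R1=2%4=2
R7=6-1=5
CMP R7, 5  (cmp 5,5)
JGT L2: not taken
R1=2-10=-8
halt.
Total executed instructions: 39.

39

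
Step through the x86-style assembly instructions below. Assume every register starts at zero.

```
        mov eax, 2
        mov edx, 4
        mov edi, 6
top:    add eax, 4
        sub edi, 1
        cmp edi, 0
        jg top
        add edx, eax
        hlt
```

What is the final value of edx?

mov eax, 2 → eax=2
mov edx, 4 → edx=4
mov edi, 6 → edi=6
add eax, 4 → eax=2+4=6
sub edi, 1 → edi=6-1=5
cmp edi, 0  (cmp 5,0)
jg top: taken
add eax, 4 → eax=6+4=10
sub edi, 1 → edi=5-1=4
cmp edi, 0  (cmp 4,0)
jg top: taken
add eax, 4 → eax=10+4=14
sub edi, 1 → edi=4-1=3
cmp edi, 0  (cmp 3,0)
jg top: taken
add eax, 4 → eax=14+4=18
sub edi, 1 → edi=3-1=2
cmp edi, 0  (cmp 2,0)
jg top: taken
add eax, 4 → eax=18+4=22
sub edi, 1 → edi=2-1=1
cmp edi, 0  (cmp 1,0)
jg top: taken
add eax, 4 → eax=22+4=26
sub edi, 1 → edi=1-1=0
cmp edi, 0  (cmp 0,0)
jg top: not taken
add edx, eax → edx=4+26=30
halt.

30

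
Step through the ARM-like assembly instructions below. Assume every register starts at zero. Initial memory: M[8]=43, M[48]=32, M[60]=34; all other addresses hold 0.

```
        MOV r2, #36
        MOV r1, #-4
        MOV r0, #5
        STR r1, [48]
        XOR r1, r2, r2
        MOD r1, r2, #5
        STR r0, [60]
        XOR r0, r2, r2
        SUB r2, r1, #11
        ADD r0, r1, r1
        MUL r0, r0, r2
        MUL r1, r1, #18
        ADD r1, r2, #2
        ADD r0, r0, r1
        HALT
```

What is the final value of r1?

MOV r2, #36 → r2=36
MOV r1, #-4 → r1=-4
MOV r0, #5 → r0=5
STR r1, [48] → M[48]=-4
XOR r1, r2, r2 → r1=36^36=0
MOD r1, r2, #5 → r1=36%5=1
STR r0, [60] → M[60]=5
XOR r0, r2, r2 → r0=36^36=0
SUB r2, r1, #11 → r2=1-11=-10
ADD r0, r1, r1 → r0=1+1=2
MUL r0, r0, r2 → r0=2*(-10)=-20
MUL r1, r1, #18 → r1=1*18=18
ADD r1, r2, #2 → r1=(-10)+2=-8
ADD r0, r0, r1 → r0=(-20)+(-8)=-28
halt.

-8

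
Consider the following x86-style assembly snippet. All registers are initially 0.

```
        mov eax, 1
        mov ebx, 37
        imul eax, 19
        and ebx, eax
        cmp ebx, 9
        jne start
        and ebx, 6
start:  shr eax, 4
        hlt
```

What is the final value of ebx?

after mov eax, 1: eax=1
after mov ebx, 37: ebx=37
after imul eax, 19: eax=1*19=19
after and ebx, eax: ebx=37&19=1
cmp ebx, 9  (cmp 1,9)
jne start: taken
after shr eax, 4: eax=19>>4=1
halt.

1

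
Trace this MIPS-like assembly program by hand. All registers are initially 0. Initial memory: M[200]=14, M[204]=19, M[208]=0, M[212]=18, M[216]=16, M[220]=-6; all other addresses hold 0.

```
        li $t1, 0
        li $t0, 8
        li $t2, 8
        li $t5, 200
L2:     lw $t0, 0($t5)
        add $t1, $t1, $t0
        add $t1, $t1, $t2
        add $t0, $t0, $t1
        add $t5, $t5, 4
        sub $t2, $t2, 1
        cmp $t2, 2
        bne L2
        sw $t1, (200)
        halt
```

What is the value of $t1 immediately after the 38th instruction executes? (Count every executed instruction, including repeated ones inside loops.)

$t1=0
$t0=8
$t2=8
$t5=200
$t0=M[200]=14
$t1=0+14=14
$t1=14+8=22
$t0=14+22=36
$t5=200+4=204
$t2=8-1=7
cmp $t2, 2  (cmp 7,2)
bne L2: taken
$t0=M[204]=19
$t1=22+19=41
$t1=41+7=48
$t0=19+48=67
$t5=204+4=208
$t2=7-1=6
cmp $t2, 2  (cmp 6,2)
bne L2: taken
$t0=M[208]=0
$t1=48+0=48
$t1=48+6=54
$t0=0+54=54
$t5=208+4=212
$t2=6-1=5
cmp $t2, 2  (cmp 5,2)
bne L2: taken
$t0=M[212]=18
$t1=54+18=72
$t1=72+5=77
$t0=18+77=95
$t5=212+4=216
$t2=5-1=4
cmp $t2, 2  (cmp 4,2)
bne L2: taken
$t0=M[216]=16
$t1=77+16=93
After step 38: $t1 = 93.

93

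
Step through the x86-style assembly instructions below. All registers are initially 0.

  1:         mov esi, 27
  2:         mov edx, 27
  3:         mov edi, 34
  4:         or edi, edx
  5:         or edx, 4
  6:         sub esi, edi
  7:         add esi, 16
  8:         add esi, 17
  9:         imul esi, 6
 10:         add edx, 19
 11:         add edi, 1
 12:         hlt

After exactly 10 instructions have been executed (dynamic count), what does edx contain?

50

mov esi, 27 → esi=27
mov edx, 27 → edx=27
mov edi, 34 → edi=34
or edi, edx → edi=34|27=59
or edx, 4 → edx=27|4=31
sub esi, edi → esi=27-59=-32
add esi, 16 → esi=(-32)+16=-16
add esi, 17 → esi=(-16)+17=1
imul esi, 6 → esi=1*6=6
add edx, 19 → edx=31+19=50
After step 10: edx = 50.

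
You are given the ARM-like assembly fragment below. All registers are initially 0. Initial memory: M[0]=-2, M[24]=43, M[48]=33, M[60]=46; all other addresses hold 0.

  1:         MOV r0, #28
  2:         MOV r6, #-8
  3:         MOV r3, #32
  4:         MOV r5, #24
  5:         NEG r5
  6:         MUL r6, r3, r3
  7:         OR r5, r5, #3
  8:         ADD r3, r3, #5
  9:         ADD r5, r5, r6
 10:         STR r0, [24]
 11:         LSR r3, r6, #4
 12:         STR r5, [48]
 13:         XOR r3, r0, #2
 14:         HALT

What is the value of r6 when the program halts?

after MOV r0, #28: r0=28
after MOV r6, #-8: r6=-8
after MOV r3, #32: r3=32
after MOV r5, #24: r5=24
after NEG r5: r5=-(24)=-24
after MUL r6, r3, r3: r6=32*32=1024
after OR r5, r5, #3: r5=(-24)|3=-21
after ADD r3, r3, #5: r3=32+5=37
after ADD r5, r5, r6: r5=(-21)+1024=1003
STR r0, [24] → M[24]=28
after LSR r3, r6, #4: r3=1024>>4=64
STR r5, [48] → M[48]=1003
after XOR r3, r0, #2: r3=28^2=30
halt.

1024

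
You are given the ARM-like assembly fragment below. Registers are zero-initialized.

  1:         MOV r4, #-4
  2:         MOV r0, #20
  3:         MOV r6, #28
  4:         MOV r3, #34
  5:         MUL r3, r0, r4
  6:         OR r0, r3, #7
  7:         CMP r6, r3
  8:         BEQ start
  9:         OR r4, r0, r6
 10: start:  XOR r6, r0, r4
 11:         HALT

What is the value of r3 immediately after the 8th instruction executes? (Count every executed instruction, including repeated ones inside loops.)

MOV r4, #-4 → r4=-4
MOV r0, #20 → r0=20
MOV r6, #28 → r6=28
MOV r3, #34 → r3=34
MUL r3, r0, r4 → r3=20*(-4)=-80
OR r0, r3, #7 → r0=(-80)|7=-73
CMP r6, r3  (cmp 28,-80)
BEQ start: not taken
After step 8: r3 = -80.

-80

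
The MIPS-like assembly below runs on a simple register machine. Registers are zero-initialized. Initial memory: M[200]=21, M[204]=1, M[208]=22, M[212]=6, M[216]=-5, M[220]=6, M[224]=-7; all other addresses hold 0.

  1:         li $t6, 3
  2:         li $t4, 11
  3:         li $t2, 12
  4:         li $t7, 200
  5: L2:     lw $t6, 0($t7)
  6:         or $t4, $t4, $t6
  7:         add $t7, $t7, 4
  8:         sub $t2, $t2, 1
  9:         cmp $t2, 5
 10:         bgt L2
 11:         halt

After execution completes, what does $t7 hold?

228

$t6=3
$t4=11
$t2=12
$t7=200
$t6=M[200]=21
$t4=11|21=31
$t7=200+4=204
$t2=12-1=11
cmp $t2, 5  (cmp 11,5)
bgt L2: taken
$t6=M[204]=1
$t4=31|1=31
$t7=204+4=208
$t2=11-1=10
cmp $t2, 5  (cmp 10,5)
bgt L2: taken
$t6=M[208]=22
$t4=31|22=31
$t7=208+4=212
$t2=10-1=9
cmp $t2, 5  (cmp 9,5)
bgt L2: taken
$t6=M[212]=6
$t4=31|6=31
$t7=212+4=216
$t2=9-1=8
cmp $t2, 5  (cmp 8,5)
bgt L2: taken
$t6=M[216]=-5
$t4=31|(-5)=-1
$t7=216+4=220
$t2=8-1=7
cmp $t2, 5  (cmp 7,5)
bgt L2: taken
$t6=M[220]=6
$t4=(-1)|6=-1
$t7=220+4=224
$t2=7-1=6
cmp $t2, 5  (cmp 6,5)
bgt L2: taken
$t6=M[224]=-7
$t4=(-1)|(-7)=-1
$t7=224+4=228
$t2=6-1=5
cmp $t2, 5  (cmp 5,5)
bgt L2: not taken
halt.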